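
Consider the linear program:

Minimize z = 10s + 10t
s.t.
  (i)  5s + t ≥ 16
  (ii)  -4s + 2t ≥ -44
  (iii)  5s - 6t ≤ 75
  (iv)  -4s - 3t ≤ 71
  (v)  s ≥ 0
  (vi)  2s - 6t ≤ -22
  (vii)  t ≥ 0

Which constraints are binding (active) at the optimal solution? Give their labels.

Feasible corners and z = 10s + 10t:
  (0, 16) → z = 160
  (37/16, 71/16) → z = 135/2
  (77/5, 44/5) → z = 242
The feasible region is unbounded (it extends along (0, 1), (1, 2)), but z strictly increases along every unbounded feasible direction, so there is no improving ray and the minimum is attained at a vertex.

The minimum is at (37/16, 71/16). Substituting into each constraint, equality holds for (i) and (vi); the remaining constraints have slack.

(i) and (vi)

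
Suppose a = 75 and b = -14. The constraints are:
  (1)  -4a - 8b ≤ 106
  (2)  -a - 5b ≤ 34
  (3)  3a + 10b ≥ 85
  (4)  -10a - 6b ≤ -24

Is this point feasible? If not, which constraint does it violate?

(1): -188 ≤ 106 ✓
(2): -5 ≤ 34 ✓
(3): 85 ≥ 85 ✓
(4): -666 ≤ -24 ✓

feasible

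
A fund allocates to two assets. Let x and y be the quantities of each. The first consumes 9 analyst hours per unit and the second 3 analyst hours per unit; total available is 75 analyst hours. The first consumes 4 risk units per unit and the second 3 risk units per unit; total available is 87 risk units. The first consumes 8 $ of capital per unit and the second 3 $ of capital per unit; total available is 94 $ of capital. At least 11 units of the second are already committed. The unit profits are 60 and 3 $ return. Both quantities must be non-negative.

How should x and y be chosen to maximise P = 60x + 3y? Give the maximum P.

x = 14/3, y = 11, maximum P = 313

The binding constraints are 9x + 3y = 75 and y = 11.
Solving simultaneously gives x = 14/3, y = 11.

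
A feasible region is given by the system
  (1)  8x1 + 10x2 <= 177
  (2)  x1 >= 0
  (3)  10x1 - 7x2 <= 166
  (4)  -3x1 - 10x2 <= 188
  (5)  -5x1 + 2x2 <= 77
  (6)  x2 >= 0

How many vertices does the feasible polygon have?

4

The feasible vertices (each the meet of two boundaries and inside every other half-plane) are:
  (0, 177/10)
  (223/12, 17/6)
  (0, 0)
  (83/5, 0)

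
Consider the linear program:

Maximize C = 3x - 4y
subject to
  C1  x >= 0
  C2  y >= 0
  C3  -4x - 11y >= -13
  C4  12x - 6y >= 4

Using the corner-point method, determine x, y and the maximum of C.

Feasible corners and C = 3x - 4y:
  (13/4, 0) → C = 39/4
  (1/3, 0) → C = 1
  (61/78, 35/39) → C = -97/78

At the optimal vertex, y = 0 and -4x - 11y = -13.
Solving simultaneously gives x = 13/4, y = 0.

x = 13/4, y = 0, maximum C = 39/4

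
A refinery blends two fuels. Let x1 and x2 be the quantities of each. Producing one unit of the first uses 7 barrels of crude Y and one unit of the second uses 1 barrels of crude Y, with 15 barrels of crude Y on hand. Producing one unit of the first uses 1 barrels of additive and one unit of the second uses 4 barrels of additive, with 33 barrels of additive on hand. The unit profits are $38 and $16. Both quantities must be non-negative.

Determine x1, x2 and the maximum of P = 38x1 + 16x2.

Feasible corners and P = 38x1 + 16x2:
  (0, 0) → P = 0
  (0, 33/4) → P = 132
  (15/7, 0) → P = 570/7
  (1, 8) → P = 166

At the optimal vertex, 7x1 + x2 = 15 and x1 + 4x2 = 33.
Solving simultaneously gives x1 = 1, x2 = 8.

x1 = 1, x2 = 8, maximum P = 166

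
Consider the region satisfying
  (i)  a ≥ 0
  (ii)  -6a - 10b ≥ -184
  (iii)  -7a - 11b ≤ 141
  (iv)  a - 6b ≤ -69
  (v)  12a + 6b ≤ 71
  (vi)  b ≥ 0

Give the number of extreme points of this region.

3

The feasible vertices (each the meet of two boundaries and inside every other half-plane) are:
  (0, 23/2)
  (0, 71/6)
  (2/13, 899/78)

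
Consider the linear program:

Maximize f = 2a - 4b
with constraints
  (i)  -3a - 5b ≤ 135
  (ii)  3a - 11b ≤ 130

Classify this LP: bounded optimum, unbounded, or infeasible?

From the feasible point (-835/48, -265/16), moving in the direction (11, 3) keeps every constraint satisfied while f increases without bound.

unbounded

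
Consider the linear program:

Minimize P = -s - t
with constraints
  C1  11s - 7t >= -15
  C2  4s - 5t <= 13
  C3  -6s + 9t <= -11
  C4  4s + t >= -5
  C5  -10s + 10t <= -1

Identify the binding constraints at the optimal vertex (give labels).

C2 and C3

Feasible corners and P = -s - t:
  (31/3, 17/3) → P = -16
  (-1/2, -3) → P = 7/2
  (-17/21, -37/21) → P = 18/7

The minimum is at (31/3, 17/3). Substituting into each constraint, equality holds for C2 and C3; the remaining constraints have slack.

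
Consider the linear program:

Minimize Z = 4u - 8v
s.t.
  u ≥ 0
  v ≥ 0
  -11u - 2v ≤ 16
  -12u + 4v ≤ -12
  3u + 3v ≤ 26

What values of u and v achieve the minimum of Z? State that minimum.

Vertices and Z = 4u - 8v:
  (1, 0) → Z = 4
  (26/3, 0) → Z = 104/3
  (35/12, 23/4) → Z = -103/3

At the optimal vertex, -12u + 4v = -12 and 3u + 3v = 26.
Solving simultaneously gives u = 35/12, v = 23/4.

u = 35/12, v = 23/4, minimum Z = -103/3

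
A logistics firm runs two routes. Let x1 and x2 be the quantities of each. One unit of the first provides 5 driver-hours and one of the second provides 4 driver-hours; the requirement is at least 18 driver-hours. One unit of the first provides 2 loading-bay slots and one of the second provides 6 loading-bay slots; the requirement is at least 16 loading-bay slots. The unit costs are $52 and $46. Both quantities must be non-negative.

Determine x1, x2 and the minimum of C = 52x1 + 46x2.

Corner points and C = 52x1 + 46x2:
  (0, 9/2) → C = 207
  (8, 0) → C = 416
  (2, 2) → C = 196
The feasible region is unbounded (it extends along (0, 1), (1, 0)), but C strictly increases along every unbounded feasible direction, so there is no improving ray and the minimum is attained at a vertex.

At the optimal vertex, 5x1 + 4x2 = 18 and 2x1 + 6x2 = 16.
Solving simultaneously gives x1 = 2, x2 = 2.

x1 = 2, x2 = 2, minimum C = 196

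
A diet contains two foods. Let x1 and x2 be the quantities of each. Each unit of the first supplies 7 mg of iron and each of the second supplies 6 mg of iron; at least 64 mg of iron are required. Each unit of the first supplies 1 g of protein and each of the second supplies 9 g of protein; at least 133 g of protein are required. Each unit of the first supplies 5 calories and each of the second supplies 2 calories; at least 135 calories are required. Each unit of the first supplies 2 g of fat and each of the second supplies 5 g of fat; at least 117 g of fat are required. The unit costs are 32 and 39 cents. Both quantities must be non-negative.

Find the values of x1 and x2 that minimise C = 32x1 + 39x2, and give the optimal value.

Feasible corners and C = 32x1 + 39x2:
  (0, 135/2) → C = 5265/2
  (133, 0) → C = 4256
  (388/13, 149/13) → C = 18227/13
  (21, 15) → C = 1257
The feasible region is unbounded (it extends along (0, 1), (1, 0)), but C strictly increases along every unbounded feasible direction, so there is no improving ray and the minimum is attained at a vertex.

At the optimal vertex, 5x1 + 2x2 = 135 and 2x1 + 5x2 = 117.
Solving simultaneously gives x1 = 21, x2 = 15.

x1 = 21, x2 = 15, minimum C = 1257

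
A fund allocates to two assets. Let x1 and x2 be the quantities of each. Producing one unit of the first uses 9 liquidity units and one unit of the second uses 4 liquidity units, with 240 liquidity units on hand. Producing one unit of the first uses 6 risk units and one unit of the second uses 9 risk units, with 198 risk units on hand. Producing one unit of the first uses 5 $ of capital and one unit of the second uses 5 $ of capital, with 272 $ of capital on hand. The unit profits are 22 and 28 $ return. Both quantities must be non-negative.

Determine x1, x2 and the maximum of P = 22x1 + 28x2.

x1 = 24, x2 = 6, maximum P = 696

Corner points and P = 22x1 + 28x2:
  (0, 0) → P = 0
  (0, 22) → P = 616
  (80/3, 0) → P = 1760/3
  (24, 6) → P = 696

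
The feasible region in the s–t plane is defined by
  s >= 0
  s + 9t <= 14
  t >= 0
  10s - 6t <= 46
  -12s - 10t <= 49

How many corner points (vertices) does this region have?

The feasible vertices (each the meet of two boundaries and inside every other half-plane) are:
  (0, 14/9)
  (0, 0)
  (83/16, 47/48)
  (23/5, 0)

4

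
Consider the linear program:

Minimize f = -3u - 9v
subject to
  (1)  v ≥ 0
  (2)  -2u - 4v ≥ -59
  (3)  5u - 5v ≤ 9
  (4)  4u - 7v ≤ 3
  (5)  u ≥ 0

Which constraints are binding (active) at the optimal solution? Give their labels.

(2) and (5)

Extreme points and f = -3u - 9v:
  (3/4, 0) → f = -9/4
  (0, 0) → f = 0
  (331/30, 277/30) → f = -581/5
  (0, 59/4) → f = -531/4
  (16/5, 7/5) → f = -111/5

The minimum is at (0, 59/4). Substituting into each constraint, equality holds for (2) and (5); the remaining constraints have slack.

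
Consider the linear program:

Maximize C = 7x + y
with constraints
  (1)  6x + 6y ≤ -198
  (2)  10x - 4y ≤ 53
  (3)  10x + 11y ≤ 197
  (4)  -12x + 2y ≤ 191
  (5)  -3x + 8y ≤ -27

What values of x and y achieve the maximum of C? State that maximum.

x = -79/14, y = -383/14, maximum C = -468/7

The binding constraints are 6x + 6y = -198 and 10x - 4y = 53.
Solving simultaneously gives x = -79/14, y = -383/14.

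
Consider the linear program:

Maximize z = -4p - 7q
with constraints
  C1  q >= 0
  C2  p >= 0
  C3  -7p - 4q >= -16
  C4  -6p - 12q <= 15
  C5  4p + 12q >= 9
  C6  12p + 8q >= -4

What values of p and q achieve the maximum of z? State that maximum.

p = 0, q = 3/4, maximum z = -21/4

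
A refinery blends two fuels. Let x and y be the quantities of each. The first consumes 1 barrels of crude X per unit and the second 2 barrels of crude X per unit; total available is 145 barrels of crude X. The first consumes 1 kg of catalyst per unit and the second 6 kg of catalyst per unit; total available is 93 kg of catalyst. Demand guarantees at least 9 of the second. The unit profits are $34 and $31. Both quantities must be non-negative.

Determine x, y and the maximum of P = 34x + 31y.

Extreme points and P = 34x + 31y:
  (0, 31/2) → P = 961/2
  (0, 9) → P = 279
  (39, 9) → P = 1605

x = 39, y = 9, maximum P = 1605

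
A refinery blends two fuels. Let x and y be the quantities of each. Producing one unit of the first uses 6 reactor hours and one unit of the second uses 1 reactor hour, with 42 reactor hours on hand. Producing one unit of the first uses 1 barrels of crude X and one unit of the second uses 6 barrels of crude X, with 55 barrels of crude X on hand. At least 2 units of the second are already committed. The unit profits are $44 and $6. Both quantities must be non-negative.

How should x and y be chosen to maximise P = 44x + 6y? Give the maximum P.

x = 20/3, y = 2, maximum P = 916/3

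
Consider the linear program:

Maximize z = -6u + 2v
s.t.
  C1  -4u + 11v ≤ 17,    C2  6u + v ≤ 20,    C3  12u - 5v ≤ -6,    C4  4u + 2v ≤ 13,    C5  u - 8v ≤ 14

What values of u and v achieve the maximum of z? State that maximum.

Extreme points and z = -6u + 2v:
  (19/112, 45/28) → z = 123/56
  (-290/21, -73/21) → z = 1594/21
  (-118/91, -174/91) → z = 360/91

u = -290/21, v = -73/21, maximum z = 1594/21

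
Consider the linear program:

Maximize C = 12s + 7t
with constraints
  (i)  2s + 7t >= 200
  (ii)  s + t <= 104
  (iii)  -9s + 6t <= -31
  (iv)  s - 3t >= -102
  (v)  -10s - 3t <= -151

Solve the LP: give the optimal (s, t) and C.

Vertices and C = 12s + 7t:
  (528/5, -8/5) → C = 1256
  (1417/75, 1738/75) → C = 5834/15
  (105/2, 103/2) → C = 1981/2
  (235/7, 949/21) → C = 15103/21

At the optimal vertex, 2s + 7t = 200 and s + t = 104.
Solving simultaneously gives s = 528/5, t = -8/5.

s = 528/5, t = -8/5, maximum C = 1256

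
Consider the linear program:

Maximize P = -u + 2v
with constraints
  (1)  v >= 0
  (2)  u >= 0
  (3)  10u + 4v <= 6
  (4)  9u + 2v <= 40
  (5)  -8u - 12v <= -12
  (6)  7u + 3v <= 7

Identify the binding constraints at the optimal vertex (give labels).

(2) and (3)

Feasible corners and P = -u + 2v:
  (0, 3/2) → P = 3
  (0, 1) → P = 2
  (3/11, 9/11) → P = 15/11

The maximum is at (0, 3/2). Substituting into each constraint, equality holds for (2) and (3); the remaining constraints have slack.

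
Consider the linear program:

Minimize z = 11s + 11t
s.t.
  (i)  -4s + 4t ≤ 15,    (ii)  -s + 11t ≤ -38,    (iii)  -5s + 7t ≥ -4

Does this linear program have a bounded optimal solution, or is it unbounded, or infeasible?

bounded optimum

Feasible corners and z = 11s + 11t:
  (-317/40, -167/40) → z = -1331/10
  (-121/8, -91/8) → z = -583/2
  (-37/8, -31/8) → z = -187/2
The feasible region has finitely many vertices and no improving ray; the minimum is -583/2 at (-121/8, -91/8).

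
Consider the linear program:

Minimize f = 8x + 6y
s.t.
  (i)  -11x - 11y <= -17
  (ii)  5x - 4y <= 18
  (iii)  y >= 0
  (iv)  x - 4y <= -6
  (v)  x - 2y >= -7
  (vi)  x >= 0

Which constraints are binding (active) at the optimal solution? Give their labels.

(i) and (vi)

Corner points and f = 8x + 6y:
  (2/55, 83/55) → f = 514/55
  (0, 17/11) → f = 102/11
  (6, 3) → f = 66
  (32/3, 53/6) → f = 415/3
  (0, 7/2) → f = 21

The minimum is at (0, 17/11). Substituting into each constraint, equality holds for (i) and (vi); the remaining constraints have slack.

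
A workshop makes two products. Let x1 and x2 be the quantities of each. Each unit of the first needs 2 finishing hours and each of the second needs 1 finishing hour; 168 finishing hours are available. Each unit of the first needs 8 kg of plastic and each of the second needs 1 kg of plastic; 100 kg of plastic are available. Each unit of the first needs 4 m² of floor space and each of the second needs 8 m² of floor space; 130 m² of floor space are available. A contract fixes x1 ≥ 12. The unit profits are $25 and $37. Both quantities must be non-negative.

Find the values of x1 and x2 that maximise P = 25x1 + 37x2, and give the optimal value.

x1 = 12, x2 = 4, maximum P = 448

Vertices and P = 25x1 + 37x2:
  (25/2, 0) → P = 625/2
  (12, 0) → P = 300
  (12, 4) → P = 448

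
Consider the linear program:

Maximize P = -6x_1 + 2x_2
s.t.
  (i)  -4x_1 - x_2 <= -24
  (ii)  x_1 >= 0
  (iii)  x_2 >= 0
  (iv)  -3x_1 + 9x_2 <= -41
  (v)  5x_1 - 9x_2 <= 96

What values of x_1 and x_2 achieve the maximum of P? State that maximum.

x_1 = 41/3, x_2 = 0, maximum P = -82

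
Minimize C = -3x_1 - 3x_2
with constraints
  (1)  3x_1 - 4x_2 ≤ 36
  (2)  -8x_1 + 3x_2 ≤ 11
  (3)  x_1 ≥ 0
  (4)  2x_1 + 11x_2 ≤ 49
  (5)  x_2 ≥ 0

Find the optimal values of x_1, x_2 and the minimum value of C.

x_1 = 592/41, x_2 = 75/41, minimum C = -2001/41

Feasible corners and C = -3x_1 - 3x_2:
  (592/41, 75/41) → C = -2001/41
  (12, 0) → C = -36
  (0, 11/3) → C = -11
  (13/47, 207/47) → C = -660/47
  (0, 0) → C = 0

At the optimal vertex, 3x_1 - 4x_2 = 36 and 2x_1 + 11x_2 = 49.
Solving simultaneously gives x_1 = 592/41, x_2 = 75/41.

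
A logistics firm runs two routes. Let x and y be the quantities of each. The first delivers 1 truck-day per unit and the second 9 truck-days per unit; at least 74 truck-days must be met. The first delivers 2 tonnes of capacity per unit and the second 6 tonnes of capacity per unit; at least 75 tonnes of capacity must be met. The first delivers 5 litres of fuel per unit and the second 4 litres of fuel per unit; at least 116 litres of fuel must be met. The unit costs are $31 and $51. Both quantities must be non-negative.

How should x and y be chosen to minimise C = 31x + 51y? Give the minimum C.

x = 18, y = 13/2, minimum C = 1779/2

Vertices and C = 31x + 51y:
  (0, 29) → C = 1479
  (74, 0) → C = 2294
  (77/4, 73/12) → C = 907
  (18, 13/2) → C = 1779/2
The feasible region is unbounded (it extends along (0, 1), (1, 0)), but C strictly increases along every unbounded feasible direction, so there is no improving ray and the minimum is attained at a vertex.

At the optimal vertex, 2x + 6y = 75 and 5x + 4y = 116.
Solving simultaneously gives x = 18, y = 13/2.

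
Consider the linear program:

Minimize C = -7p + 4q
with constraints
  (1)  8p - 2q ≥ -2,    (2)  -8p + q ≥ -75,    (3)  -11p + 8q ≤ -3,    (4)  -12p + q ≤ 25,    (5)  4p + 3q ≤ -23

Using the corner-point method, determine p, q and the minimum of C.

Vertices and C = -7p + 4q:
  (-3, -11) → C = -23
  (-13/8, -11/2) → C = -85/8
  (-25, -275) → C = -925
  (101/14, -121/7) → C = -1675/14

The binding constraints are -8p + q = -75 and -12p + q = 25.
Solving simultaneously gives p = -25, q = -275.

p = -25, q = -275, minimum C = -925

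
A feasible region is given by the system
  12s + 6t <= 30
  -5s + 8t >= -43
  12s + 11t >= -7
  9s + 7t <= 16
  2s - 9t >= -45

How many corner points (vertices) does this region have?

Of the 10 pairwise boundary intersections, those satisfying every inequality are:
  (83/21, -61/21)
  (19/5, -13/5)
  (417/151, -551/151)
  (-279/65, 263/65)
  (-9/5, 23/5)

5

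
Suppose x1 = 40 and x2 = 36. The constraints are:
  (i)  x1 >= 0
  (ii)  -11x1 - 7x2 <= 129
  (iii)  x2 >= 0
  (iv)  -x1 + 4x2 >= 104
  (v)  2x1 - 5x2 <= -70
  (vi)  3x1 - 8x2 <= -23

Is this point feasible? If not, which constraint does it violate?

(i): 40 ≥ 0 ✓
(ii): -692 ≤ 129 ✓
(iii): 36 ≥ 0 ✓
(iv): 104 ≥ 104 ✓
(v): -100 ≤ -70 ✓
(vi): -168 ≤ -23 ✓

feasible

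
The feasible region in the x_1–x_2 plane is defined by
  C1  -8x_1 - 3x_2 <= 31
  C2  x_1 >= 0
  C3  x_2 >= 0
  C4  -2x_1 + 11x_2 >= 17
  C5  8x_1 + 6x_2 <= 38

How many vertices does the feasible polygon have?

Intersecting each pair of boundary lines and keeping only the points that satisfy every inequality leaves:
  (0, 17/11)
  (0, 19/3)
  (79/25, 53/25)

3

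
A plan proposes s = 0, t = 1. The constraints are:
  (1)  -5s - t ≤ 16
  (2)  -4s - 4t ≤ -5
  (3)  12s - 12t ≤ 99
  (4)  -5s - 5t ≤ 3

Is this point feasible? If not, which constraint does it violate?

Constraint (2): -4s - 4t = -4, which is not ≤ -5. All other constraints are satisfied.

not feasible — violates (2)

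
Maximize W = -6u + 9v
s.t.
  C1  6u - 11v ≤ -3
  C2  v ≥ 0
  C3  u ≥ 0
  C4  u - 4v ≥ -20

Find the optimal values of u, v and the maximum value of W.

u = 0, v = 5, maximum W = 45

Corner points and W = -6u + 9v:
  (0, 3/11) → W = 27/11
  (16, 9) → W = -15
  (0, 5) → W = 45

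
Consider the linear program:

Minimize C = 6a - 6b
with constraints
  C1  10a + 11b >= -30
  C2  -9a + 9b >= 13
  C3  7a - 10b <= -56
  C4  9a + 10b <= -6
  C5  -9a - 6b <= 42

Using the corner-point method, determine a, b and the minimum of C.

a = -32/3, b = 9, minimum C = -118

Vertices and C = 6a - 6b:
  (-916/177, 350/177) → C = -2532/59
  (-94/13, 50/13) → C = -864/13
  (-31/8, 231/80) → C = -1623/40
  (-32/3, 9) → C = -118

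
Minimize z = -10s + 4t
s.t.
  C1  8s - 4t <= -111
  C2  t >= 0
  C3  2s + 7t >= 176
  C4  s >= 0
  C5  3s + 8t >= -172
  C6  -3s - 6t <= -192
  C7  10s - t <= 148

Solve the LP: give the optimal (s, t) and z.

s = 703/32, t = 1147/16, minimum z = 1073/16

Corner points and z = -10s + 4t:
  (17/10, 623/20) → z = 538/5
  (703/32, 1147/16) → z = 1073/16
  (0, 32) → z = 128
The feasible region is unbounded (it extends along (0, 1), (1, 10)), but z strictly increases along every unbounded feasible direction, so there is no improving ray and the minimum is attained at a vertex.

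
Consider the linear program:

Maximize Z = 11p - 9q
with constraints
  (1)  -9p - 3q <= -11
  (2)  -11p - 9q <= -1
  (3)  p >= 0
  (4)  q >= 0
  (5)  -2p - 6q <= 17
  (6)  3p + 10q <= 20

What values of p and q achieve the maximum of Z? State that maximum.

Corner points and Z = 11p - 9q:
  (11/9, 0) → Z = 121/9
  (50/81, 49/27) → Z = -773/81
  (20/3, 0) → Z = 220/3

p = 20/3, q = 0, maximum Z = 220/3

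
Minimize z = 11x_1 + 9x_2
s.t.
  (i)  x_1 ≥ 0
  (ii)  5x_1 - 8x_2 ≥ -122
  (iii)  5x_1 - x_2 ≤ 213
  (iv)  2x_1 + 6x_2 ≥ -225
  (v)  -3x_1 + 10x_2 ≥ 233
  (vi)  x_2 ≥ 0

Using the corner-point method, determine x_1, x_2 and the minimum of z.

The binding constraints are 5x_1 - 8x_2 = -122 and -3x_1 + 10x_2 = 233.
Solving simultaneously gives x_1 = 322/13, x_2 = 799/26.

x_1 = 322/13, x_2 = 799/26, minimum z = 14275/26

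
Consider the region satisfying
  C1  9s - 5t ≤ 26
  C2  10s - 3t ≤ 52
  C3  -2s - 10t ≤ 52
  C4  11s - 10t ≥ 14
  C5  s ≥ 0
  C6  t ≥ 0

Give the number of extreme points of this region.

3

The feasible vertices (each the meet of two boundaries and inside every other half-plane) are:
  (38/7, 32/7)
  (26/9, 0)
  (14/11, 0)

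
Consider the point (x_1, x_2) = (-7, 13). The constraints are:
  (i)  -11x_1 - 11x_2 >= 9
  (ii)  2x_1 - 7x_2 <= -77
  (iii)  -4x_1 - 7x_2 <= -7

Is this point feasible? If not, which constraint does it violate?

not feasible — violates (i)

Constraint (i): -11x_1 - 11x_2 = -66, which is not ≥ 9. All other constraints are satisfied.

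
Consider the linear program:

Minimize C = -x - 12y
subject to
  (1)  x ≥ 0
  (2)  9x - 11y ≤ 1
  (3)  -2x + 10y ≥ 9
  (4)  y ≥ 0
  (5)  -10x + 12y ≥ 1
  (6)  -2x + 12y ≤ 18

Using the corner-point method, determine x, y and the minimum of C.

x = 17/8, y = 89/48, minimum C = -195/8

The optimum lies where -10x + 12y = 1 and -2x + 12y = 18.
Solving simultaneously gives x = 17/8, y = 89/48.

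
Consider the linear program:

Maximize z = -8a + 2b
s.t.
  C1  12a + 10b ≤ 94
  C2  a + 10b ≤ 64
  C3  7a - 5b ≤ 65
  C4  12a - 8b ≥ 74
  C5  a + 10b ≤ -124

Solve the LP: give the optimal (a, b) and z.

Feasible corners and z = -8a + 2b:
  (-75/2, -131/2) → z = 169
  (2/5, -311/25) → z = -702/25
  (-63/32, -781/64) → z = -277/32

At the optimal vertex, 7a - 5b = 65 and 12a - 8b = 74.
Solving simultaneously gives a = -75/2, b = -131/2.

a = -75/2, b = -131/2, maximum z = 169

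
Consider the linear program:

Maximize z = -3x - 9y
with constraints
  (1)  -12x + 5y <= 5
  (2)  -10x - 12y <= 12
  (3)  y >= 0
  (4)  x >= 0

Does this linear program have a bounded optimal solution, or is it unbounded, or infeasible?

Feasible corners and z = -3x - 9y:
  (0, 1) → z = -9
  (0, 0) → z = 0
The feasible region has finitely many vertices and no improving ray; the maximum is 0 at (0, 0).

bounded optimum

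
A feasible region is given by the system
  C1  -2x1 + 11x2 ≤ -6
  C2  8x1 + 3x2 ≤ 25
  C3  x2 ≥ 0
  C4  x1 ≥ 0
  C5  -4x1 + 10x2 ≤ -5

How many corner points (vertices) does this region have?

3

Of the 10 pairwise boundary intersections, those satisfying every inequality are:
  (293/94, 1/47)
  (3, 0)
  (25/8, 0)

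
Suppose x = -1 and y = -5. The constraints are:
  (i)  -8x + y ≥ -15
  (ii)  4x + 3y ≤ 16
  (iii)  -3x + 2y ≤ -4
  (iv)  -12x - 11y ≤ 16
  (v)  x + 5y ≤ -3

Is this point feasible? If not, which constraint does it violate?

not feasible — violates (iv)

Constraint (iv): -12x - 11y = 67, which is not ≤ 16. All other constraints are satisfied.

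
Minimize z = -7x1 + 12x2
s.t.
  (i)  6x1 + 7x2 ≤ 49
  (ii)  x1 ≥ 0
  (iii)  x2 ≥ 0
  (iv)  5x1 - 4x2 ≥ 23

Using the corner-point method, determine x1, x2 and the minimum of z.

Feasible corners and z = -7x1 + 12x2:
  (49/6, 0) → z = -343/6
  (357/59, 107/59) → z = -1215/59
  (23/5, 0) → z = -161/5

The optimum lies where 6x1 + 7x2 = 49 and x2 = 0.
Solving simultaneously gives x1 = 49/6, x2 = 0.

x1 = 49/6, x2 = 0, minimum z = -343/6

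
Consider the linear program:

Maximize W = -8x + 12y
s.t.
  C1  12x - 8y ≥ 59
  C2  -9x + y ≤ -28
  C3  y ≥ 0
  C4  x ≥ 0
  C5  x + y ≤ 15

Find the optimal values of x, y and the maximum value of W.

x = 179/20, y = 121/20, maximum W = 1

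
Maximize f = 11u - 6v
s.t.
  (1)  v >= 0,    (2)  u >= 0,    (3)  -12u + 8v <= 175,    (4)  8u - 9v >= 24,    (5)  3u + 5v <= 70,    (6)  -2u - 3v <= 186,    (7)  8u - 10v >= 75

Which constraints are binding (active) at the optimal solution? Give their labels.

Corner points and f = 11u - 6v:
  (70/3, 0) → f = 770/3
  (75/8, 0) → f = 825/8
  (215/14, 67/14) → f = 1963/14

The maximum is at (70/3, 0). Substituting into each constraint, equality holds for (1) and (5); the remaining constraints have slack.

(1) and (5)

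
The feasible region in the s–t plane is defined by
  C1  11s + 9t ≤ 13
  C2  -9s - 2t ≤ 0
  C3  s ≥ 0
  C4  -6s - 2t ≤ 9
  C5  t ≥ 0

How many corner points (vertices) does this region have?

Intersecting each pair of boundary lines and keeping only the points that satisfy every inequality leaves:
  (0, 13/9)
  (13/11, 0)
  (0, 0)

3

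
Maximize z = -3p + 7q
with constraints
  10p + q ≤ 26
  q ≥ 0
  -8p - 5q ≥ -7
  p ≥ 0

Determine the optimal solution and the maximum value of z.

p = 0, q = 7/5, maximum z = 49/5

Feasible corners and z = -3p + 7q:
  (7/8, 0) → z = -21/8
  (0, 0) → z = 0
  (0, 7/5) → z = 49/5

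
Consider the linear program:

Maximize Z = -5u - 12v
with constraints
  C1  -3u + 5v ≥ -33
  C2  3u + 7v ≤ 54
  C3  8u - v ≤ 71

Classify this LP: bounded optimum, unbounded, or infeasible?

unbounded

From the feasible point (322/37, -51/37), moving in the direction (-5, -3) keeps every constraint satisfied while Z increases without bound.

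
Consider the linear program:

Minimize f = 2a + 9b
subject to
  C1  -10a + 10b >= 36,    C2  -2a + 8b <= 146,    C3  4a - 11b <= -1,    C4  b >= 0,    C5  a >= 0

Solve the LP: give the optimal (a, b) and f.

a = 0, b = 18/5, minimum f = 162/5

Corner points and f = 2a + 9b:
  (293/15, 347/15) → f = 3709/15
  (0, 18/5) → f = 162/5
  (0, 73/4) → f = 657/4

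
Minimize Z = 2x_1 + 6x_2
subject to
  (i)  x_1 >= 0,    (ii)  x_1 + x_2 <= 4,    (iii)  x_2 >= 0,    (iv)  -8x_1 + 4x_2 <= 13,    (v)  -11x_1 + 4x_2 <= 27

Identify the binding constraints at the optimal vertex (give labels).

(i) and (iii)

Corner points and Z = 2x_1 + 6x_2:
  (0, 0) → Z = 0
  (0, 13/4) → Z = 39/2
  (4, 0) → Z = 8
  (1/4, 15/4) → Z = 23

The minimum is at (0, 0). Substituting into each constraint, equality holds for (i) and (iii); the remaining constraints have slack.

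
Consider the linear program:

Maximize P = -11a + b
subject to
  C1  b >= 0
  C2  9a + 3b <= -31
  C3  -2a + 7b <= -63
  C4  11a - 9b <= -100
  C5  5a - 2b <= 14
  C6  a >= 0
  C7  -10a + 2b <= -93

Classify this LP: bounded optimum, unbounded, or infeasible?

infeasible

The boundaries a = 0 and -10a + 2b = -93 meet at (0, -93/2), but that point violates b ≥ 0. Every candidate vertex is excluded by some other constraint, so the feasible region is empty.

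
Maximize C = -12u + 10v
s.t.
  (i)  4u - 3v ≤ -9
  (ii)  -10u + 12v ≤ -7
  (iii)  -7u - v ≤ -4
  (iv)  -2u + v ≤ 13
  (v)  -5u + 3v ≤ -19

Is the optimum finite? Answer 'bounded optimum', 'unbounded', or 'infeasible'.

The boundaries 4u - 3v = -9 and -5u + 3v = -19 meet at (28, 121/3), but that point violates -10u + 12v ≤ -7. Every candidate vertex is excluded by some other constraint, so the feasible region is empty.

infeasible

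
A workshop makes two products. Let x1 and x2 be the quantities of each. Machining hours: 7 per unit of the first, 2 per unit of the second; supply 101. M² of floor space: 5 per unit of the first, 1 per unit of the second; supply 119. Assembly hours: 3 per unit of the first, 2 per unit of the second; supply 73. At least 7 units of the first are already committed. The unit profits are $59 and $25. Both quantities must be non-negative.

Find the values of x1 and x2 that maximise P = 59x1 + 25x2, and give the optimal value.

Vertices and P = 59x1 + 25x2:
  (101/7, 0) → P = 5959/7
  (7, 0) → P = 413
  (7, 26) → P = 1063

At the optimal vertex, 7x1 + 2x2 = 101 and 3x1 + 2x2 = 73.
Solving simultaneously gives x1 = 7, x2 = 26.

x1 = 7, x2 = 26, maximum P = 1063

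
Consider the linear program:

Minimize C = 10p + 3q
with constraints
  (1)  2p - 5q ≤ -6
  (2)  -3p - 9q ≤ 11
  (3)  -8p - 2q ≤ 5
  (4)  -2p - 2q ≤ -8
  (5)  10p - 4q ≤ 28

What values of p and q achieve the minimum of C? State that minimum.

Extreme points and C = 10p + 3q:
  (2, 2) → C = 26
  (82/21, 58/21) → C = 142/3
  (-13/6, 37/6) → C = -19/6
The feasible region is unbounded (it extends along (2, 5), (-1, 4)), but C strictly increases along every unbounded feasible direction, so there is no improving ray and the minimum is attained at a vertex.

At the optimal vertex, -8p - 2q = 5 and -2p - 2q = -8.
Solving simultaneously gives p = -13/6, q = 37/6.

p = -13/6, q = 37/6, minimum C = -19/6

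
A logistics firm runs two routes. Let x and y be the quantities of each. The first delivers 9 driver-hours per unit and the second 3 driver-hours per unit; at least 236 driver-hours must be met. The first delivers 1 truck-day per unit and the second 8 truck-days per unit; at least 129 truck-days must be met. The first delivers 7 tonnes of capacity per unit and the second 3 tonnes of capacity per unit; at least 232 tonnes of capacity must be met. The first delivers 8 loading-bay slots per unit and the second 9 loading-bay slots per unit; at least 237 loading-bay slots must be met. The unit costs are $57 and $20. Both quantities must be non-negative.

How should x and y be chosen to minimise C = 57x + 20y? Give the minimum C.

x = 2, y = 218/3, minimum C = 4702/3

Extreme points and C = 57x + 20y:
  (0, 236/3) → C = 4720/3
  (129, 0) → C = 7353
  (2, 218/3) → C = 4702/3
  (1469/53, 671/53) → C = 97153/53
The feasible region is unbounded (it extends along (0, 1), (1, 0)), but C strictly increases along every unbounded feasible direction, so there is no improving ray and the minimum is attained at a vertex.

The optimum lies where 9x + 3y = 236 and 7x + 3y = 232.
Solving simultaneously gives x = 2, y = 218/3.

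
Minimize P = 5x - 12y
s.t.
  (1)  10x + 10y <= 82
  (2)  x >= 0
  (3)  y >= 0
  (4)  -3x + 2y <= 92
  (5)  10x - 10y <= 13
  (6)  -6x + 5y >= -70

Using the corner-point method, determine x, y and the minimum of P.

x = 0, y = 41/5, minimum P = -492/5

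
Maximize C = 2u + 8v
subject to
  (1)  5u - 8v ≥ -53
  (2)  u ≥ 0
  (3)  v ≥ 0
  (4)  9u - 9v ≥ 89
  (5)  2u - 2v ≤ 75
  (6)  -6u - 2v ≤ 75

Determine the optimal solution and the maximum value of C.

Extreme points and C = 2u + 8v:
  (1189/27, 922/27) → C = 9754/27
  (353/3, 481/6) → C = 2630/3
  (89/9, 0) → C = 178/9
  (75/2, 0) → C = 75

At the optimal vertex, 5u - 8v = -53 and 2u - 2v = 75.
Solving simultaneously gives u = 353/3, v = 481/6.

u = 353/3, v = 481/6, maximum C = 2630/3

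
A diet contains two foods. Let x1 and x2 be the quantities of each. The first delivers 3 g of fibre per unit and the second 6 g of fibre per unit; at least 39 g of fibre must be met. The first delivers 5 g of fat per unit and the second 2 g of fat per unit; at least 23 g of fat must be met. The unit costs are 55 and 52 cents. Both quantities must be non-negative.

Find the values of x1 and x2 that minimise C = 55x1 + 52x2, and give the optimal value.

x1 = 5/2, x2 = 21/4, minimum C = 821/2

Corner points and C = 55x1 + 52x2:
  (0, 23/2) → C = 598
  (13, 0) → C = 715
  (5/2, 21/4) → C = 821/2
The feasible region is unbounded (it extends along (0, 1), (1, 0)), but C strictly increases along every unbounded feasible direction, so there is no improving ray and the minimum is attained at a vertex.

The binding constraints are 3x1 + 6x2 = 39 and 5x1 + 2x2 = 23.
Solving simultaneously gives x1 = 5/2, x2 = 21/4.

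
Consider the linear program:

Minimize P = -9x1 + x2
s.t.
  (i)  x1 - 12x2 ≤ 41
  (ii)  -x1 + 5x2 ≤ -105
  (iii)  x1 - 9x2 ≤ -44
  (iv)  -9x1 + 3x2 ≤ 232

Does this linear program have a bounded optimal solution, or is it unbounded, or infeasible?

From the feasible point (1165/4, 149/4), moving in the direction (5, 1) keeps every constraint satisfied while P decreases without bound.

unbounded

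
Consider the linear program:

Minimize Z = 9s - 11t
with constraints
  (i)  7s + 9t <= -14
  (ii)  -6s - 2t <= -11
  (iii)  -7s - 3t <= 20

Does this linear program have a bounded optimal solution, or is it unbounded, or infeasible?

bounded optimum

Feasible corners and Z = 9s - 11t:
  (127/40, -161/40) → Z = 1457/20
  (73/4, -197/4) → Z = 706
The feasible region has finitely many vertices and no improving ray; the minimum is 1457/20 at (127/40, -161/40).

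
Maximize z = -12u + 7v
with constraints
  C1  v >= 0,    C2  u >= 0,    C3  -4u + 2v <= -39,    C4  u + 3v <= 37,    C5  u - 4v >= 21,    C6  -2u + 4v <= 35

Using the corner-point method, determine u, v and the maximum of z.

Vertices and z = -12u + 7v:
  (37, 0) → z = -444
  (21, 0) → z = -252
  (211/7, 16/7) → z = -2420/7

The optimum lies where v = 0 and u - 4v = 21.
Solving simultaneously gives u = 21, v = 0.

u = 21, v = 0, maximum z = -252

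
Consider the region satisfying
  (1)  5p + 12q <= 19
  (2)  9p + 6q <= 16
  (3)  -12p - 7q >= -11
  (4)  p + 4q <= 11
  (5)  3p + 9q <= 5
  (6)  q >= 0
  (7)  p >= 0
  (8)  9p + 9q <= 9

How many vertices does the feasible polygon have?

The feasible vertices (each the meet of two boundaries and inside every other half-plane) are:
  (11/12, 0)
  (4/5, 1/5)
  (0, 5/9)
  (2/3, 1/3)
  (0, 0)

5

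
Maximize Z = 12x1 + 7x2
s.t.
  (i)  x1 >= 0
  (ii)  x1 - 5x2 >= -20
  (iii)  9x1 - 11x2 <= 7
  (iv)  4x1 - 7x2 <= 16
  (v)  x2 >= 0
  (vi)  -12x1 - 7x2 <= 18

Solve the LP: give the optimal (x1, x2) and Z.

Corner points and Z = 12x1 + 7x2:
  (0, 4) → Z = 28
  (0, 0) → Z = 0
  (15/2, 11/2) → Z = 257/2
  (7/9, 0) → Z = 28/3

The binding constraints are x1 - 5x2 = -20 and 9x1 - 11x2 = 7.
Solving simultaneously gives x1 = 15/2, x2 = 11/2.

x1 = 15/2, x2 = 11/2, maximum Z = 257/2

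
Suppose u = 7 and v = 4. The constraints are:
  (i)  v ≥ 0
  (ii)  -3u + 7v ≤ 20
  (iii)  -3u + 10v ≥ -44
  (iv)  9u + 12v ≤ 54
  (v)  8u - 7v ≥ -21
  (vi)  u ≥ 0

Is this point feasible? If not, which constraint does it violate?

Constraint (iv): 9u + 12v = 111, which is not ≤ 54. All other constraints are satisfied.

not feasible — violates (iv)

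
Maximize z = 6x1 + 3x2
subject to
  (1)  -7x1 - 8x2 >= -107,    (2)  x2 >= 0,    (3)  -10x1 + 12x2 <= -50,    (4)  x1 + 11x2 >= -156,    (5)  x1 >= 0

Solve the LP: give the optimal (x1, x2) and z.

At the optimal vertex, -7x1 - 8x2 = -107 and x2 = 0.
Solving simultaneously gives x1 = 107/7, x2 = 0.

x1 = 107/7, x2 = 0, maximum z = 642/7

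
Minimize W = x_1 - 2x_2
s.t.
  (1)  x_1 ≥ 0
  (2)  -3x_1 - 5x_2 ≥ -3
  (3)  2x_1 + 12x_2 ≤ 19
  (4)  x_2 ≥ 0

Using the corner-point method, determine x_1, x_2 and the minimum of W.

The binding constraints are x_1 = 0 and -3x_1 - 5x_2 = -3.
Solving simultaneously gives x_1 = 0, x_2 = 3/5.

x_1 = 0, x_2 = 3/5, minimum W = -6/5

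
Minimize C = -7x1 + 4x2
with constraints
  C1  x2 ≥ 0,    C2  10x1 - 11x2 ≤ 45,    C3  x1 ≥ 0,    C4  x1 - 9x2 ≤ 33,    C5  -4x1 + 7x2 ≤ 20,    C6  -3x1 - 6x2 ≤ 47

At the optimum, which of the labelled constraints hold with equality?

C2 and C5

Corner points and C = -7x1 + 4x2:
  (9/2, 0) → C = -63/2
  (0, 0) → C = 0
  (535/26, 190/13) → C = -2225/26
  (0, 20/7) → C = 80/7

The minimum is at (535/26, 190/13). Substituting into each constraint, equality holds for C2 and C5; the remaining constraints have slack.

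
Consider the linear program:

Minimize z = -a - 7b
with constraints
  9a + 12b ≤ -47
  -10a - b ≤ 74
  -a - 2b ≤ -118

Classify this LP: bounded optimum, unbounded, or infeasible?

The boundaries 9a + 12b = -47 and -10a - b = 74 meet at (-841/111, 196/111), but that point violates -a - 2b ≤ -118. Every candidate vertex is excluded by some other constraint, so the feasible region is empty.

infeasible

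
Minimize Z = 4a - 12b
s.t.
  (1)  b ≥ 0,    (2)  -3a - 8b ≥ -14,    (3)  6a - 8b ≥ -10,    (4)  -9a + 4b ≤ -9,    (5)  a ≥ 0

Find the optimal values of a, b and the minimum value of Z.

At the optimal vertex, -3a - 8b = -14 and -9a + 4b = -9.
Solving simultaneously gives a = 32/21, b = 33/28.

a = 32/21, b = 33/28, minimum Z = -169/21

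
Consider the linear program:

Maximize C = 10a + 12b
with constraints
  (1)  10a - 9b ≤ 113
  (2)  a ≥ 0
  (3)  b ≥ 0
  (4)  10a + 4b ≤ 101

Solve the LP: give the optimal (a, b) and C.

a = 0, b = 101/4, maximum C = 303

Vertices and C = 10a + 12b:
  (0, 0) → C = 0
  (0, 101/4) → C = 303
  (101/10, 0) → C = 101

The optimum lies where a = 0 and 10a + 4b = 101.
Solving simultaneously gives a = 0, b = 101/4.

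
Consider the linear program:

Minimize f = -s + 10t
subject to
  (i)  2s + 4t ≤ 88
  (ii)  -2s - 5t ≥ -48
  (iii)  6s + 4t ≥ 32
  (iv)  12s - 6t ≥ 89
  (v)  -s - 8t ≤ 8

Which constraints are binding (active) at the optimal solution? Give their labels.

(ii) and (v)

Feasible corners and f = -s + 10t:
  (733/72, 199/36) → f = 3247/72
  (424/11, -64/11) → f = -1064/11
  (137/21, -25/14) → f = -512/21
  (72/11, -20/11) → f = -272/11

The minimum is at (424/11, -64/11). Substituting into each constraint, equality holds for (ii) and (v); the remaining constraints have slack.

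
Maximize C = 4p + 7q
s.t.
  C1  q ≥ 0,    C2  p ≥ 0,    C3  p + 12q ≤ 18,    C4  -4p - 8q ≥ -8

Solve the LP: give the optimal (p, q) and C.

p = 2, q = 0, maximum C = 8

Vertices and C = 4p + 7q:
  (0, 0) → C = 0
  (2, 0) → C = 8
  (0, 1) → C = 7

The optimum lies where q = 0 and -4p - 8q = -8.
Solving simultaneously gives p = 2, q = 0.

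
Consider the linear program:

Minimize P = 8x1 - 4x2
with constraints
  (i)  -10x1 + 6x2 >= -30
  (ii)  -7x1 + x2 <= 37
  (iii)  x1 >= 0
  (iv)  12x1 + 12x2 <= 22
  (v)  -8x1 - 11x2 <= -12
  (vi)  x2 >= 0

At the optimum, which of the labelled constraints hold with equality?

(iii) and (iv)

Corner points and P = 8x1 - 4x2:
  (0, 11/6) → P = -22/3
  (0, 12/11) → P = -48/11
  (11/6, 0) → P = 44/3
  (3/2, 0) → P = 12

The minimum is at (0, 11/6). Substituting into each constraint, equality holds for (iii) and (iv); the remaining constraints have slack.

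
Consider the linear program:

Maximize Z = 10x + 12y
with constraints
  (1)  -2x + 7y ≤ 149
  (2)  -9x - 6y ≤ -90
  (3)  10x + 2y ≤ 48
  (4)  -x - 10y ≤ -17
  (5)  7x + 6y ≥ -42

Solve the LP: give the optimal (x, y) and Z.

x = 19/37, y = 793/37, maximum Z = 9706/37

Corner points and Z = 10x + 12y:
  (-88/25, 507/25) → Z = 5204/25
  (19/37, 793/37) → Z = 9706/37
  (18/7, 78/7) → Z = 1116/7

The optimum lies where -2x + 7y = 149 and 10x + 2y = 48.
Solving simultaneously gives x = 19/37, y = 793/37.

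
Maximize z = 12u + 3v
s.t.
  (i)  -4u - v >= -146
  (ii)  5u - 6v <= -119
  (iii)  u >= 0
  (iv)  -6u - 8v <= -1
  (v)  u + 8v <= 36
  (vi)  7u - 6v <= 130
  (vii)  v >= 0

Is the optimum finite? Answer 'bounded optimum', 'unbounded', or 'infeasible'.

infeasible

The boundaries -4u - v = -146 and 5u - 6v = -119 meet at (757/29, 1206/29), but that point violates u + 8v ≤ 36. Every candidate vertex is excluded by some other constraint, so the feasible region is empty.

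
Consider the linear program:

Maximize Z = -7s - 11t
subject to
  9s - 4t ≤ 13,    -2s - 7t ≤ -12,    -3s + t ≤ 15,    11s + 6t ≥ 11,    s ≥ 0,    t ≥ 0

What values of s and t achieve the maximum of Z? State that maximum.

s = 1/13, t = 22/13, maximum Z = -249/13

The feasible region is unbounded (it extends along (4, 9), (1, 3)), but Z strictly decreases along every unbounded feasible direction, so there is no improving ray and the maximum is attained at a vertex.

At the optimal vertex, -2s - 7t = -12 and 11s + 6t = 11.
Solving simultaneously gives s = 1/13, t = 22/13.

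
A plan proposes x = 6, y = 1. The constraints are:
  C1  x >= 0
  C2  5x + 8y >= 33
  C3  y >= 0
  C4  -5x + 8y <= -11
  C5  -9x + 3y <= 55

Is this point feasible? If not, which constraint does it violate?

feasible

C1: 6 ≥ 0 ✓
C2: 38 ≥ 33 ✓
C3: 1 ≥ 0 ✓
C4: -22 ≤ -11 ✓
C5: -51 ≤ 55 ✓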